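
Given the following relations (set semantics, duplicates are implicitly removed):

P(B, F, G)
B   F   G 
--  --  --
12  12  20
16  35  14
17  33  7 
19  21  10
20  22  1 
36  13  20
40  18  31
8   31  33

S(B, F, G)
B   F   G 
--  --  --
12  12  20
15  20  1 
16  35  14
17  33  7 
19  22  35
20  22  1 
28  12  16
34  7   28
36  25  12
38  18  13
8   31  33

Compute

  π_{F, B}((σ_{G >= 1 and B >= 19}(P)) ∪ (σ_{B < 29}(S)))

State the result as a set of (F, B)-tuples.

Filtering on G >= 1 and B >= 19 leaves {(19, 21, 10), (20, 22, 1), (36, 13, 20), (40, 18, 31)}.
Filtering on B < 29 leaves {(12, 12, 20), (15, 20, 1), (16, 35, 14), (17, 33, 7), (19, 22, 35), (20, 22, 1), (28, 12, 16), (8, 31, 33)}.
Set union of the two operands is {(12, 12, 20), (15, 20, 1), (16, 35, 14), (17, 33, 7), (19, 21, 10), (19, 22, 35), (20, 22, 1), (28, 12, 16), (36, 13, 20), (40, 18, 31), (8, 31, 33)}.
Projecting to F, B: {(12, 12), (12, 28), (13, 36), (18, 40), (20, 15), (21, 19), (22, 19), (22, 20), (31, 8), (33, 17), (35, 16)}

{(12, 12), (12, 28), (13, 36), (18, 40), (20, 15), (21, 19), (22, 19), (22, 20), (31, 8), (33, 17), (35, 16)}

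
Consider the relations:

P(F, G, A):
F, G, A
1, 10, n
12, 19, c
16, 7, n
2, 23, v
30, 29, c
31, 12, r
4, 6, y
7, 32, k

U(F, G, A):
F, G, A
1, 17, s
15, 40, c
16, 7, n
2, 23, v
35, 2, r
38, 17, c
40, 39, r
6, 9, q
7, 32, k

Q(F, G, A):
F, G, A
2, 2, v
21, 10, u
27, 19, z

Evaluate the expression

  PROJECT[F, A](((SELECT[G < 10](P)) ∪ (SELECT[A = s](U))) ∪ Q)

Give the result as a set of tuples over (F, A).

Selection G < 10: {(16, 7, n), (4, 6, y)}
Selection A = s: {(1, 17, s)}
Set union of the two operands is {(1, 17, s), (16, 7, n), (4, 6, y)}.
Set union of the two operands is {(1, 17, s), (16, 7, n), (2, 2, v), (21, 10, u), (27, 19, z), (4, 6, y)}.
π_{F, A} gives {(1, s), (16, n), (2, v), (21, u), (27, z), (4, y)}.

{(1, s), (16, n), (2, v), (21, u), (27, z), (4, y)}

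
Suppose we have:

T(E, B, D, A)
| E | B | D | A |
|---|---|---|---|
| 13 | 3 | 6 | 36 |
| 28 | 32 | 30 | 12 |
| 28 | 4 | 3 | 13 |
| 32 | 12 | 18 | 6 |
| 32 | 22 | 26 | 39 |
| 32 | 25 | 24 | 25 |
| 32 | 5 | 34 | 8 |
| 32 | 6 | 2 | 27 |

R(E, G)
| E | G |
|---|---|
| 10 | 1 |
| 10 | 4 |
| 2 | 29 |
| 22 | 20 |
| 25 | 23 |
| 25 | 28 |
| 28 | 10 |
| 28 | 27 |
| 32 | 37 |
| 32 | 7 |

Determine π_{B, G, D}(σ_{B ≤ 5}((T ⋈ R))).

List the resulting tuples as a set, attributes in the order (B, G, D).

{(4, 10, 3), (4, 27, 3), (5, 37, 34), (5, 7, 34)}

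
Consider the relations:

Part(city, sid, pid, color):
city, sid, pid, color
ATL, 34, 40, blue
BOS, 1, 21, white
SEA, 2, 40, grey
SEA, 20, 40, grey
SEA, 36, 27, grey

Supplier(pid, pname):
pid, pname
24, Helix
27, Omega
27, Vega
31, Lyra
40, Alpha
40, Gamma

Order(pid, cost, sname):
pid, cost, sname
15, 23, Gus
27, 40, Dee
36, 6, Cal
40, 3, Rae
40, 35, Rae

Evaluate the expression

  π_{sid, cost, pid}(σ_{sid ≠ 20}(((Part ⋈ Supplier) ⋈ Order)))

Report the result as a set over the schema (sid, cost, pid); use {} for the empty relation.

Joining Part and Supplier on pid yields {(ATL, 34, 40, blue, Alpha), (ATL, 34, 40, blue, Gamma), (SEA, 2, 40, grey, Alpha), (SEA, 2, 40, grey, Gamma), (SEA, 20, 40, grey, Alpha), (SEA, 20, 40, grey, Gamma), (SEA, 36, 27, grey, Omega), (SEA, 36, 27, grey, Vega)}.
Joining (Part ⋈ Supplier) and Order on pid yields {(ATL, 34, 40, blue, Alpha, 3, Rae), (ATL, 34, 40, blue, Alpha, 35, Rae), (ATL, 34, 40, blue, Gamma, 3, Rae), (ATL, 34, 40, blue, Gamma, 35, Rae), (SEA, 2, 40, grey, Alpha, 3, Rae), (SEA, 2, 40, grey, Alpha, 35, Rae), (SEA, 2, 40, grey, Gamma, 3, Rae), (SEA, 2, 40, grey, Gamma, 35, Rae), (SEA, 20, 40, grey, Alpha, 3, Rae), (SEA, 20, 40, grey, Alpha, 35, Rae), (SEA, 20, 40, grey, Gamma, 3, Rae), (SEA, 20, 40, grey, Gamma, 35, Rae), (SEA, 36, 27, grey, Omega, 40, Dee), (SEA, 36, 27, grey, Vega, 40, Dee)}.
Selection sid ≠ 20: {(ATL, 34, 40, blue, Alpha, 3, Rae), (ATL, 34, 40, blue, Alpha, 35, Rae), (ATL, 34, 40, blue, Gamma, 3, Rae), (ATL, 34, 40, blue, Gamma, 35, Rae), (SEA, 2, 40, grey, Alpha, 3, Rae), (SEA, 2, 40, grey, Alpha, 35, Rae), (SEA, 2, 40, grey, Gamma, 3, Rae), (SEA, 2, 40, grey, Gamma, 35, Rae), (SEA, 36, 27, grey, Omega, 40, Dee), (SEA, 36, 27, grey, Vega, 40, Dee)}
π[sid, cost, pid]: project onto (sid, cost, pid) (5 duplicate(s) eliminated) → {(2, 3, 40), (2, 35, 40), (34, 3, 40), (34, 35, 40), (36, 40, 27)}

{(2, 3, 40), (2, 35, 40), (34, 3, 40), (34, 35, 40), (36, 40, 27)}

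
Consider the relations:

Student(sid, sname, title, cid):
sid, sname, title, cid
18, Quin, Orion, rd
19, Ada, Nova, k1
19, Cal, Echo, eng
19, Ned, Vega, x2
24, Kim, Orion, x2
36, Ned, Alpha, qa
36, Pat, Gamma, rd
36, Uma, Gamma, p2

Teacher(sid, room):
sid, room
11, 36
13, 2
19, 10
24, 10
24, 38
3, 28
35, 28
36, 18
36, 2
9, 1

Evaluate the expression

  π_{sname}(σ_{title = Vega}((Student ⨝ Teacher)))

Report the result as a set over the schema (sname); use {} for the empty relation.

Natural join on sid: {(19, Ada, Nova, k1, 10), (19, Cal, Echo, eng, 10), (19, Ned, Vega, x2, 10), (24, Kim, Orion, x2, 10), (24, Kim, Orion, x2, 38), (36, Ned, Alpha, qa, 18), (36, Ned, Alpha, qa, 2), (36, Pat, Gamma, rd, 18), (36, Pat, Gamma, rd, 2), (36, Uma, Gamma, p2, 18), (36, Uma, Gamma, p2, 2)}
Selection title = Vega: {(19, Ned, Vega, x2, 10)}
π_{sname} gives {Ned}.

{Ned}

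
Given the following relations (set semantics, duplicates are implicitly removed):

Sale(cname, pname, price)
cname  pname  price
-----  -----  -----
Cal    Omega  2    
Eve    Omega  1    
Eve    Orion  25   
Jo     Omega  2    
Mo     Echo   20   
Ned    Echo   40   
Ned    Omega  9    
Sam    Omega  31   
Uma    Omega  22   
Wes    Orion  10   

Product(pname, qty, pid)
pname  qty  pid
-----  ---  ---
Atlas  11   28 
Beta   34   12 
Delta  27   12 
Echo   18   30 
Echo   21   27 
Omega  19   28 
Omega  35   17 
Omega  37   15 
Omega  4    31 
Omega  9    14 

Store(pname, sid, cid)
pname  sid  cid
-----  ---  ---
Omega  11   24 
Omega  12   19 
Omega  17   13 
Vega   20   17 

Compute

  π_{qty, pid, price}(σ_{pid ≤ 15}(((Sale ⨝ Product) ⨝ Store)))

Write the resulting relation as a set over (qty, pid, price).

{(37, 15, 1), (37, 15, 2), (37, 15, 22), (37, 15, 31), (37, 15, 9), (9, 14, 1), (9, 14, 2), (9, 14, 22), (9, 14, 31), (9, 14, 9)}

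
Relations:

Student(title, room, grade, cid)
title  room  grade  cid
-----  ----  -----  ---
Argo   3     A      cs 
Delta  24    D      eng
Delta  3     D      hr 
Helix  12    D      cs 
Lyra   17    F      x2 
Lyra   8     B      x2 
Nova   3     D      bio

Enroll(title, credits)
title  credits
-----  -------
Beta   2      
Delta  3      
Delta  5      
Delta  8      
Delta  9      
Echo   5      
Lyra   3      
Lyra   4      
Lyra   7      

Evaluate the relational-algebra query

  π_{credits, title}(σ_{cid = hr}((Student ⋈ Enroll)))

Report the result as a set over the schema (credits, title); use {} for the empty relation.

{(3, Delta), (5, Delta), (8, Delta), (9, Delta)}

Student ⋈ Enroll (natural join on title): {(Delta, 24, D, eng, 3), (Delta, 24, D, eng, 5), (Delta, 24, D, eng, 8), (Delta, 24, D, eng, 9), (Delta, 3, D, hr, 3), (Delta, 3, D, hr, 5), (Delta, 3, D, hr, 8), (Delta, 3, D, hr, 9), (Lyra, 17, F, x2, 3), (Lyra, 17, F, x2, 4), (Lyra, 17, F, x2, 7), (Lyra, 8, B, x2, 3), (Lyra, 8, B, x2, 4), (Lyra, 8, B, x2, 7)}
Filtering on cid = hr leaves {(Delta, 3, D, hr, 3), (Delta, 3, D, hr, 5), (Delta, 3, D, hr, 8), (Delta, 3, D, hr, 9)}.
Keep only column(s) credits, title: {(3, Delta), (5, Delta), (8, Delta), (9, Delta)}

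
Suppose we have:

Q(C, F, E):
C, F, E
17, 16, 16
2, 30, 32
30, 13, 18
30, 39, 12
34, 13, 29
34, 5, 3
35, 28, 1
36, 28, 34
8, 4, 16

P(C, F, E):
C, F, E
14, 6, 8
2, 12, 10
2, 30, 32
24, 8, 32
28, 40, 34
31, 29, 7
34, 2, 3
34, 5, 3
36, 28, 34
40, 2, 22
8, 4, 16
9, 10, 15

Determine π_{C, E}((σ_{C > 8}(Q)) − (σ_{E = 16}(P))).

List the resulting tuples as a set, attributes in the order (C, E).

{(17, 16), (30, 12), (30, 18), (34, 29), (34, 3), (35, 1), (36, 34)}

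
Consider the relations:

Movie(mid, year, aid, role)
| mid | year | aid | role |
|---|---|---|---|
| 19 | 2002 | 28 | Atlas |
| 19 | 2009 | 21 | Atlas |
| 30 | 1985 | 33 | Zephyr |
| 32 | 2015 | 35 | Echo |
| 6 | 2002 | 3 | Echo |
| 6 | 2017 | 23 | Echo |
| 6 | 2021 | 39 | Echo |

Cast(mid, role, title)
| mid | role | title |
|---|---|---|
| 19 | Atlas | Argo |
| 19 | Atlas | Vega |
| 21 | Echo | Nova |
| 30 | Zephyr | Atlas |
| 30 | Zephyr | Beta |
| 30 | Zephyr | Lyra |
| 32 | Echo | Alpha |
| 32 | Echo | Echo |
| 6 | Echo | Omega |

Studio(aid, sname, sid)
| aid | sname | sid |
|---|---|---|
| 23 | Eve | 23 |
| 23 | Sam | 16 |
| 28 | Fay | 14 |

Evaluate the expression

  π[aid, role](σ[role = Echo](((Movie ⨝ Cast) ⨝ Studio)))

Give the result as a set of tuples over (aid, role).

{(23, Echo)}

Natural join on mid, role: {(19, 2002, 28, Atlas, Argo), (19, 2002, 28, Atlas, Vega), (19, 2009, 21, Atlas, Argo), (19, 2009, 21, Atlas, Vega), (30, 1985, 33, Zephyr, Atlas), (30, 1985, 33, Zephyr, Beta), (30, 1985, 33, Zephyr, Lyra), (32, 2015, 35, Echo, Alpha), (32, 2015, 35, Echo, Echo), (6, 2002, 3, Echo, Omega), (6, 2017, 23, Echo, Omega), (6, 2021, 39, Echo, Omega)}
Natural join on aid: {(19, 2002, 28, Atlas, Argo, Fay, 14), (19, 2002, 28, Atlas, Vega, Fay, 14), (6, 2017, 23, Echo, Omega, Eve, 23), (6, 2017, 23, Echo, Omega, Sam, 16)}
σ[role = Echo]: keep tuples satisfying role = Echo → {(6, 2017, 23, Echo, Omega, Eve, 23), (6, 2017, 23, Echo, Omega, Sam, 16)}
Keep only column(s) aid, role (1 duplicate(s) eliminated): {(23, Echo)}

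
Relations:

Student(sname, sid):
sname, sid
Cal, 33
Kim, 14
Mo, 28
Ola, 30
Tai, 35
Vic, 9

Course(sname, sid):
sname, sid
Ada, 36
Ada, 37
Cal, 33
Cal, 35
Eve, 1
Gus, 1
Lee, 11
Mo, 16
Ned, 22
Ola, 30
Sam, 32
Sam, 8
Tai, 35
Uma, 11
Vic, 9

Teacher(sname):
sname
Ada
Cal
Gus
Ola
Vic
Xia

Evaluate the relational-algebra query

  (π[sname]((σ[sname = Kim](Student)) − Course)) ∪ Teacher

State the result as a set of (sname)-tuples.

Apply σ_{sname = Kim}; surviving tuples: {(Kim, 14)}
Set difference of the two operands is {(Kim, 14)}.
π_{sname} gives {Kim}.
Set union of the two operands is {Ada, Cal, Gus, Kim, Ola, Vic, Xia}.

{Ada, Cal, Gus, Kim, Ola, Vic, Xia}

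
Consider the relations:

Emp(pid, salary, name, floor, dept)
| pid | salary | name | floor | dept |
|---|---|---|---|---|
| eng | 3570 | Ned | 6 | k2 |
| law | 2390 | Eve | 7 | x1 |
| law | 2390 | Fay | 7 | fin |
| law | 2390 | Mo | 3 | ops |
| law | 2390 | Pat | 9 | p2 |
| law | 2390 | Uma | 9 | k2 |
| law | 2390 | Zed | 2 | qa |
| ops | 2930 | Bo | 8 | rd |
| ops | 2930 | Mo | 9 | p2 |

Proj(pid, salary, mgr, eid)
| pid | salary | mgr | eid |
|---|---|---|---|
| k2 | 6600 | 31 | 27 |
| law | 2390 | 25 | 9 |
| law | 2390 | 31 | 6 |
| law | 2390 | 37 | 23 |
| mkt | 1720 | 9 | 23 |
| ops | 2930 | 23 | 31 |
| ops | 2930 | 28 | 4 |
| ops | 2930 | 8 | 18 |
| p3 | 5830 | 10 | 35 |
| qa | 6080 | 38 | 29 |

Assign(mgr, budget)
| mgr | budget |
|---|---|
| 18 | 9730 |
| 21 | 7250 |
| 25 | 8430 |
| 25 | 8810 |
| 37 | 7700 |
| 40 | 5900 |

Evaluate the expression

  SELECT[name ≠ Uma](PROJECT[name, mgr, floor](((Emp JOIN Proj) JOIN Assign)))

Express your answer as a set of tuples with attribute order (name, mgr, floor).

Emp ⋈ Proj (natural join on pid, salary): {(law, 2390, Eve, 7, x1, 25, 9), (law, 2390, Eve, 7, x1, 31, 6), (law, 2390, Eve, 7, x1, 37, 23), (law, 2390, Fay, 7, fin, 25, 9), (law, 2390, Fay, 7, fin, 31, 6), (law, 2390, Fay, 7, fin, 37, 23), (law, 2390, Mo, 3, ops, 25, 9), (law, 2390, Mo, 3, ops, 31, 6), (law, 2390, Mo, 3, ops, 37, 23), (law, 2390, Pat, 9, p2, 25, 9), (law, 2390, Pat, 9, p2, 31, 6), (law, 2390, Pat, 9, p2, 37, 23), (law, 2390, Uma, 9, k2, 25, 9), (law, 2390, Uma, 9, k2, 31, 6), (law, 2390, Uma, 9, k2, 37, 23), (law, 2390, Zed, 2, qa, 25, 9), (law, 2390, Zed, 2, qa, 31, 6), (law, 2390, Zed, 2, qa, 37, 23), (ops, 2930, Bo, 8, rd, 23, 31), (ops, 2930, Bo, 8, rd, 28, 4), (ops, 2930, Bo, 8, rd, 8, 18), (ops, 2930, Mo, 9, p2, 23, 31), (ops, 2930, Mo, 9, p2, 28, 4), (ops, 2930, Mo, 9, p2, 8, 18)}
(Emp JOIN Proj) ⋈ Assign (natural join on mgr): {(law, 2390, Eve, 7, x1, 25, 9, 8430), (law, 2390, Eve, 7, x1, 25, 9, 8810), (law, 2390, Eve, 7, x1, 37, 23, 7700), (law, 2390, Fay, 7, fin, 25, 9, 8430), (law, 2390, Fay, 7, fin, 25, 9, 8810), (law, 2390, Fay, 7, fin, 37, 23, 7700), (law, 2390, Mo, 3, ops, 25, 9, 8430), (law, 2390, Mo, 3, ops, 25, 9, 8810), (law, 2390, Mo, 3, ops, 37, 23, 7700), (law, 2390, Pat, 9, p2, 25, 9, 8430), (law, 2390, Pat, 9, p2, 25, 9, 8810), (law, 2390, Pat, 9, p2, 37, 23, 7700), (law, 2390, Uma, 9, k2, 25, 9, 8430), (law, 2390, Uma, 9, k2, 25, 9, 8810), (law, 2390, Uma, 9, k2, 37, 23, 7700), (law, 2390, Zed, 2, qa, 25, 9, 8430), (law, 2390, Zed, 2, qa, 25, 9, 8810), (law, 2390, Zed, 2, qa, 37, 23, 7700)}
Keep only column(s) name, mgr, floor (6 duplicate(s) eliminated): {(Eve, 25, 7), (Eve, 37, 7), (Fay, 25, 7), (Fay, 37, 7), (Mo, 25, 3), (Mo, 37, 3), (Pat, 25, 9), (Pat, 37, 9), (Uma, 25, 9), (Uma, 37, 9), (Zed, 25, 2), (Zed, 37, 2)}
Filtering on name ≠ Uma leaves {(Eve, 25, 7), (Eve, 37, 7), (Fay, 25, 7), (Fay, 37, 7), (Mo, 25, 3), (Mo, 37, 3), (Pat, 25, 9), (Pat, 37, 9), (Zed, 25, 2), (Zed, 37, 2)}.

{(Eve, 25, 7), (Eve, 37, 7), (Fay, 25, 7), (Fay, 37, 7), (Mo, 25, 3), (Mo, 37, 3), (Pat, 25, 9), (Pat, 37, 9), (Zed, 25, 2), (Zed, 37, 2)}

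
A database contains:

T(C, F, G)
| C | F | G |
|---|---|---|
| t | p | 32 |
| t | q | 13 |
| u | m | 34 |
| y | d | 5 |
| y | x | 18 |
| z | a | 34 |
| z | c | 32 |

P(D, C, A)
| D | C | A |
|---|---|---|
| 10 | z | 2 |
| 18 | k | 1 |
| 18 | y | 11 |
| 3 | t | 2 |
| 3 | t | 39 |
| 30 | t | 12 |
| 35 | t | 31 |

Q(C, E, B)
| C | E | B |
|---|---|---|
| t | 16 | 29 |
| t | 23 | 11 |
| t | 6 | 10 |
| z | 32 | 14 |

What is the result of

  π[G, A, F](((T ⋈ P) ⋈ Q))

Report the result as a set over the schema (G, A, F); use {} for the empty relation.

{(13, 12, q), (13, 2, q), (13, 31, q), (13, 39, q), (32, 12, p), (32, 2, c), (32, 2, p), (32, 31, p), (32, 39, p), (34, 2, a)}

Natural join on C: {(t, p, 32, 3, 2), (t, p, 32, 3, 39), (t, p, 32, 30, 12), (t, p, 32, 35, 31), (t, q, 13, 3, 2), (t, q, 13, 3, 39), (t, q, 13, 30, 12), (t, q, 13, 35, 31), (y, d, 5, 18, 11), (y, x, 18, 18, 11), (z, a, 34, 10, 2), (z, c, 32, 10, 2)}
Natural join on C: {(t, p, 32, 3, 2, 16, 29), (t, p, 32, 3, 2, 23, 11), (t, p, 32, 3, 2, 6, 10), (t, p, 32, 3, 39, 16, 29), (t, p, 32, 3, 39, 23, 11), (t, p, 32, 3, 39, 6, 10), (t, p, 32, 30, 12, 16, 29), (t, p, 32, 30, 12, 23, 11), (t, p, 32, 30, 12, 6, 10), (t, p, 32, 35, 31, 16, 29), (t, p, 32, 35, 31, 23, 11), (t, p, 32, 35, 31, 6, 10), (t, q, 13, 3, 2, 16, 29), (t, q, 13, 3, 2, 23, 11), (t, q, 13, 3, 2, 6, 10), (t, q, 13, 3, 39, 16, 29), (t, q, 13, 3, 39, 23, 11), (t, q, 13, 3, 39, 6, 10), (t, q, 13, 30, 12, 16, 29), (t, q, 13, 30, 12, 23, 11), (t, q, 13, 30, 12, 6, 10), (t, q, 13, 35, 31, 16, 29), (t, q, 13, 35, 31, 23, 11), (t, q, 13, 35, 31, 6, 10), (z, a, 34, 10, 2, 32, 14), (z, c, 32, 10, 2, 32, 14)}
Projecting to G, A, F (16 duplicate(s) eliminated): {(13, 12, q), (13, 2, q), (13, 31, q), (13, 39, q), (32, 12, p), (32, 2, c), (32, 2, p), (32, 31, p), (32, 39, p), (34, 2, a)}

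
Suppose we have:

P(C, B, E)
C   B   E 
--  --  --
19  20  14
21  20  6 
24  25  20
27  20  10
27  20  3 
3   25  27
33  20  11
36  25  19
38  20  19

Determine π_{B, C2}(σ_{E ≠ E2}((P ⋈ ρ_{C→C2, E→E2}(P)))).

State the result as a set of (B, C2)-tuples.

{(20, 19), (20, 21), (20, 27), (20, 33), (20, 38), (25, 24), (25, 3), (25, 36)}

ρ[C→C2, E→E2]: schema becomes (C2, B, E2); tuples unchanged.
P ⋈ ρ_{C→C2, E→E2}(P) (natural join on B): {(19, 20, 14, 19, 14), (19, 20, 14, 21, 6), (19, 20, 14, 27, 10), (19, 20, 14, 27, 3), (19, 20, 14, 33, 11), (19, 20, 14, 38, 19), (21, 20, 6, 19, 14), (21, 20, 6, 21, 6), (21, 20, 6, 27, 10), (21, 20, 6, 27, 3), (21, 20, 6, 33, 11), (21, 20, 6, 38, 19), (24, 25, 20, 24, 20), (24, 25, 20, 3, 27), (24, 25, 20, 36, 19), (27, 20, 10, 19, 14), (27, 20, 10, 21, 6), (27, 20, 10, 27, 10), (27, 20, 10, 27, 3), (27, 20, 10, 33, 11), (27, 20, 10, 38, 19), (27, 20, 3, 19, 14), (27, 20, 3, 21, 6), (27, 20, 3, 27, 10), (27, 20, 3, 27, 3), (27, 20, 3, 33, 11), (27, 20, 3, 38, 19), (3, 25, 27, 24, 20), (3, 25, 27, 3, 27), (3, 25, 27, 36, 19), (33, 20, 11, 19, 14), (33, 20, 11, 21, 6), (33, 20, 11, 27, 10), (33, 20, 11, 27, 3), (33, 20, 11, 33, 11), (33, 20, 11, 38, 19), (36, 25, 19, 24, 20), (36, 25, 19, 3, 27), (36, 25, 19, 36, 19), (38, 20, 19, 19, 14), (38, 20, 19, 21, 6), (38, 20, 19, 27, 10), (38, 20, 19, 27, 3), (38, 20, 19, 33, 11), (38, 20, 19, 38, 19)}
Apply σ_{E ≠ E2}; surviving tuples: {(19, 20, 14, 21, 6), (19, 20, 14, 27, 10), (19, 20, 14, 27, 3), (19, 20, 14, 33, 11), (19, 20, 14, 38, 19), (21, 20, 6, 19, 14), (21, 20, 6, 27, 10), (21, 20, 6, 27, 3), (21, 20, 6, 33, 11), (21, 20, 6, 38, 19), (24, 25, 20, 3, 27), (24, 25, 20, 36, 19), (27, 20, 10, 19, 14), (27, 20, 10, 21, 6), (27, 20, 10, 27, 3), (27, 20, 10, 33, 11), (27, 20, 10, 38, 19), (27, 20, 3, 19, 14), (27, 20, 3, 21, 6), (27, 20, 3, 27, 10), (27, 20, 3, 33, 11), (27, 20, 3, 38, 19), (3, 25, 27, 24, 20), (3, 25, 27, 36, 19), (33, 20, 11, 19, 14), (33, 20, 11, 21, 6), (33, 20, 11, 27, 10), (33, 20, 11, 27, 3), (33, 20, 11, 38, 19), (36, 25, 19, 24, 20), (36, 25, 19, 3, 27), (38, 20, 19, 19, 14), (38, 20, 19, 21, 6), (38, 20, 19, 27, 10), (38, 20, 19, 27, 3), (38, 20, 19, 33, 11)}
π[B, C2]: project onto (B, C2) (28 duplicate(s) eliminated) → {(20, 19), (20, 21), (20, 27), (20, 33), (20, 38), (25, 24), (25, 3), (25, 36)}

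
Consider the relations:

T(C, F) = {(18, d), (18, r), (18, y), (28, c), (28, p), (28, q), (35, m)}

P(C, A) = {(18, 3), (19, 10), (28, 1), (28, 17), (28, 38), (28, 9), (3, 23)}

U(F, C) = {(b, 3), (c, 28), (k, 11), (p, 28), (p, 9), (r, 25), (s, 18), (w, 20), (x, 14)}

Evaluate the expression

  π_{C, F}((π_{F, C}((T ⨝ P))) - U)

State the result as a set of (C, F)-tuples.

Joining T and P on C yields {(18, d, 3), (18, r, 3), (18, y, 3), (28, c, 1), (28, c, 17), (28, c, 38), (28, c, 9), (28, p, 1), (28, p, 17), (28, p, 38), (28, p, 9), (28, q, 1), (28, q, 17), (28, q, 38), (28, q, 9)}.
Projecting to F, C (9 duplicate(s) eliminated): {(c, 28), (d, 18), (p, 28), (q, 28), (r, 18), (y, 18)}
Difference: {(c, 28), (d, 18), (p, 28), (q, 28), (r, 18), (y, 18)} with {(b, 3), (c, 28), (k, 11), (p, 28), (p, 9), (r, 25), (s, 18), (w, 20), (x, 14)} → {(d, 18), (q, 28), (r, 18), (y, 18)}
Projecting to C, F: {(18, d), (18, r), (18, y), (28, q)}

{(18, d), (18, r), (18, y), (28, q)}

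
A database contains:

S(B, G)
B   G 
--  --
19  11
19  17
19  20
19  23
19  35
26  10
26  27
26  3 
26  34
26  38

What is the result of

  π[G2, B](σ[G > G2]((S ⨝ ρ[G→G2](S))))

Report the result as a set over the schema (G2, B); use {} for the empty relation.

{(10, 26), (11, 19), (17, 19), (20, 19), (23, 19), (27, 26), (3, 26), (34, 26)}

ρ[G→G2]: schema becomes (B, G2); tuples unchanged.
Joining S and ρ[G→G2](S) on B yields {(19, 11, 11), (19, 11, 17), (19, 11, 20), (19, 11, 23), (19, 11, 35), (19, 17, 11), (19, 17, 17), (19, 17, 20), (19, 17, 23), (19, 17, 35), (19, 20, 11), (19, 20, 17), (19, 20, 20), (19, 20, 23), (19, 20, 35), (19, 23, 11), (19, 23, 17), (19, 23, 20), (19, 23, 23), (19, 23, 35), (19, 35, 11), (19, 35, 17), (19, 35, 20), (19, 35, 23), (19, 35, 35), (26, 10, 10), (26, 10, 27), (26, 10, 3), (26, 10, 34), (26, 10, 38), (26, 27, 10), (26, 27, 27), (26, 27, 3), (26, 27, 34), (26, 27, 38), (26, 3, 10), (26, 3, 27), (26, 3, 3), (26, 3, 34), (26, 3, 38), (26, 34, 10), (26, 34, 27), (26, 34, 3), (26, 34, 34), (26, 34, 38), (26, 38, 10), (26, 38, 27), (26, 38, 3), (26, 38, 34), (26, 38, 38)}.
Selection G > G2: {(19, 17, 11), (19, 20, 11), (19, 20, 17), (19, 23, 11), (19, 23, 17), (19, 23, 20), (19, 35, 11), (19, 35, 17), (19, 35, 20), (19, 35, 23), (26, 10, 3), (26, 27, 10), (26, 27, 3), (26, 34, 10), (26, 34, 27), (26, 34, 3), (26, 38, 10), (26, 38, 27), (26, 38, 3), (26, 38, 34)}
Keep only column(s) G2, B (12 duplicate(s) eliminated): {(10, 26), (11, 19), (17, 19), (20, 19), (23, 19), (27, 26), (3, 26), (34, 26)}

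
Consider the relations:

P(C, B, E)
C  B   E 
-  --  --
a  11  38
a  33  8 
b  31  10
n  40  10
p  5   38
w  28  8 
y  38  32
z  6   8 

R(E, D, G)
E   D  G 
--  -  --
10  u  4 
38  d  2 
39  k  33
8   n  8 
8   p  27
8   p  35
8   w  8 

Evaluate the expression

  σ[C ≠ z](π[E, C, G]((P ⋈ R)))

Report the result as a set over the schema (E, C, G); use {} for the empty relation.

P ⋈ R (natural join on E): {(a, 11, 38, d, 2), (a, 33, 8, n, 8), (a, 33, 8, p, 27), (a, 33, 8, p, 35), (a, 33, 8, w, 8), (b, 31, 10, u, 4), (n, 40, 10, u, 4), (p, 5, 38, d, 2), (w, 28, 8, n, 8), (w, 28, 8, p, 27), (w, 28, 8, p, 35), (w, 28, 8, w, 8), (z, 6, 8, n, 8), (z, 6, 8, p, 27), (z, 6, 8, p, 35), (z, 6, 8, w, 8)}
π[E, C, G]: project onto (E, C, G) (3 duplicate(s) eliminated) → {(10, b, 4), (10, n, 4), (38, a, 2), (38, p, 2), (8, a, 27), (8, a, 35), (8, a, 8), (8, w, 27), (8, w, 35), (8, w, 8), (8, z, 27), (8, z, 35), (8, z, 8)}
Filtering on C ≠ z leaves {(10, b, 4), (10, n, 4), (38, a, 2), (38, p, 2), (8, a, 27), (8, a, 35), (8, a, 8), (8, w, 27), (8, w, 35), (8, w, 8)}.

{(10, b, 4), (10, n, 4), (38, a, 2), (38, p, 2), (8, a, 27), (8, a, 35), (8, a, 8), (8, w, 27), (8, w, 35), (8, w, 8)}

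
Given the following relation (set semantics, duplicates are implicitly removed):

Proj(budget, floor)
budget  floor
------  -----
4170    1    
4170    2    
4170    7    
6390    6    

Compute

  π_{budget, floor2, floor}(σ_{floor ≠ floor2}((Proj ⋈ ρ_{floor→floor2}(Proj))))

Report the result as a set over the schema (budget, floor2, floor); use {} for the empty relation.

ρ[floor→floor2]: schema becomes (budget, floor2); tuples unchanged.
Proj ⋈ ρ_{floor→floor2}(Proj) (natural join on budget): {(4170, 1, 1), (4170, 1, 2), (4170, 1, 7), (4170, 2, 1), (4170, 2, 2), (4170, 2, 7), (4170, 7, 1), (4170, 7, 2), (4170, 7, 7), (6390, 6, 6)}
σ[floor ≠ floor2]: keep tuples satisfying floor ≠ floor2 → {(4170, 1, 2), (4170, 1, 7), (4170, 2, 1), (4170, 2, 7), (4170, 7, 1), (4170, 7, 2)}
Projecting to budget, floor2, floor: {(4170, 1, 2), (4170, 1, 7), (4170, 2, 1), (4170, 2, 7), (4170, 7, 1), (4170, 7, 2)}

{(4170, 1, 2), (4170, 1, 7), (4170, 2, 1), (4170, 2, 7), (4170, 7, 1), (4170, 7, 2)}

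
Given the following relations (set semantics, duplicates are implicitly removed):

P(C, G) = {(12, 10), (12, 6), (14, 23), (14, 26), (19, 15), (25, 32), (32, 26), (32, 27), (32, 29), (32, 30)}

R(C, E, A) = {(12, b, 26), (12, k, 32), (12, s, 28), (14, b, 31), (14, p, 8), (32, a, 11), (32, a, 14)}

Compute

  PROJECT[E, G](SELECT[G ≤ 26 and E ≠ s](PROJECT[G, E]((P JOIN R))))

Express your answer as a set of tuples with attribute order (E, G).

{(a, 26), (b, 10), (b, 23), (b, 26), (b, 6), (k, 10), (k, 6), (p, 23), (p, 26)}

Joining P and R on C yields {(12, 10, b, 26), (12, 10, k, 32), (12, 10, s, 28), (12, 6, b, 26), (12, 6, k, 32), (12, 6, s, 28), (14, 23, b, 31), (14, 23, p, 8), (14, 26, b, 31), (14, 26, p, 8), (32, 26, a, 11), (32, 26, a, 14), (32, 27, a, 11), (32, 27, a, 14), (32, 29, a, 11), (32, 29, a, 14), (32, 30, a, 11), (32, 30, a, 14)}.
π[G, E]: project onto (G, E) (4 duplicate(s) eliminated) → {(10, b), (10, k), (10, s), (23, b), (23, p), (26, a), (26, b), (26, p), (27, a), (29, a), (30, a), (6, b), (6, k), (6, s)}
Filtering on G ≤ 26 and E ≠ s leaves {(10, b), (10, k), (23, b), (23, p), (26, a), (26, b), (26, p), (6, b), (6, k)}.
π[E, G]: project onto (E, G) → {(a, 26), (b, 10), (b, 23), (b, 26), (b, 6), (k, 10), (k, 6), (p, 23), (p, 26)}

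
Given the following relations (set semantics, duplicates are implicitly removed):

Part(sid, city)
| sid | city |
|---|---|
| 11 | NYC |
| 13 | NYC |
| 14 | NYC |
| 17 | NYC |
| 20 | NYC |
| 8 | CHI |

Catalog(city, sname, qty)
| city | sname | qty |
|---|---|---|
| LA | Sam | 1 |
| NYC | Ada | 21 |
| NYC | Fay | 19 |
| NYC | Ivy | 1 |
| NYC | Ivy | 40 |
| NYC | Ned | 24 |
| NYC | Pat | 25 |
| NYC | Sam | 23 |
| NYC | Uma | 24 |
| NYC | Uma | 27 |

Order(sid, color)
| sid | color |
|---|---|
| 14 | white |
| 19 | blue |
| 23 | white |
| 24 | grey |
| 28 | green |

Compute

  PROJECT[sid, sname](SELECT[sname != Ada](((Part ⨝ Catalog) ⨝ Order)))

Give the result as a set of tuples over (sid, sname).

Part ⋈ Catalog (natural join on city): {(11, NYC, Ada, 21), (11, NYC, Fay, 19), (11, NYC, Ivy, 1), (11, NYC, Ivy, 40), (11, NYC, Ned, 24), (11, NYC, Pat, 25), (11, NYC, Sam, 23), (11, NYC, Uma, 24), (11, NYC, Uma, 27), (13, NYC, Ada, 21), (13, NYC, Fay, 19), (13, NYC, Ivy, 1), (13, NYC, Ivy, 40), (13, NYC, Ned, 24), (13, NYC, Pat, 25), (13, NYC, Sam, 23), (13, NYC, Uma, 24), (13, NYC, Uma, 27), (14, NYC, Ada, 21), (14, NYC, Fay, 19), (14, NYC, Ivy, 1), (14, NYC, Ivy, 40), (14, NYC, Ned, 24), (14, NYC, Pat, 25), (14, NYC, Sam, 23), (14, NYC, Uma, 24), (14, NYC, Uma, 27), (17, NYC, Ada, 21), (17, NYC, Fay, 19), (17, NYC, Ivy, 1), (17, NYC, Ivy, 40), (17, NYC, Ned, 24), (17, NYC, Pat, 25), (17, NYC, Sam, 23), (17, NYC, Uma, 24), (17, NYC, Uma, 27), (20, NYC, Ada, 21), (20, NYC, Fay, 19), (20, NYC, Ivy, 1), (20, NYC, Ivy, 40), (20, NYC, Ned, 24), (20, NYC, Pat, 25), (20, NYC, Sam, 23), (20, NYC, Uma, 24), (20, NYC, Uma, 27)}
(Part ⨝ Catalog) ⋈ Order (natural join on sid): {(14, NYC, Ada, 21, white), (14, NYC, Fay, 19, white), (14, NYC, Ivy, 1, white), (14, NYC, Ivy, 40, white), (14, NYC, Ned, 24, white), (14, NYC, Pat, 25, white), (14, NYC, Sam, 23, white), (14, NYC, Uma, 24, white), (14, NYC, Uma, 27, white)}
Filtering on sname != Ada leaves {(14, NYC, Fay, 19, white), (14, NYC, Ivy, 1, white), (14, NYC, Ivy, 40, white), (14, NYC, Ned, 24, white), (14, NYC, Pat, 25, white), (14, NYC, Sam, 23, white), (14, NYC, Uma, 24, white), (14, NYC, Uma, 27, white)}.
π_{sid, sname} gives {(14, Fay), (14, Ivy), (14, Ned), (14, Pat), (14, Sam), (14, Uma)} (2 duplicate(s) eliminated).

{(14, Fay), (14, Ivy), (14, Ned), (14, Pat), (14, Sam), (14, Uma)}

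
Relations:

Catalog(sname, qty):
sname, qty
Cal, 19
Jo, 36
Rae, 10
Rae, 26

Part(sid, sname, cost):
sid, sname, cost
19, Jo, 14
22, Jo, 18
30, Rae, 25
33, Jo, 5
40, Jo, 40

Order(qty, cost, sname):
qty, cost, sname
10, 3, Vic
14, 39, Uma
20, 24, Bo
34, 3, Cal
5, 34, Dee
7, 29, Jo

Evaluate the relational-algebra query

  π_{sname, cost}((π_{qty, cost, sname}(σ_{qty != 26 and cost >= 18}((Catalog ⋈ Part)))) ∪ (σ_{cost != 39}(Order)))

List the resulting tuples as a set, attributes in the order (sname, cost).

Joining Catalog and Part on sname yields {(Jo, 36, 19, 14), (Jo, 36, 22, 18), (Jo, 36, 33, 5), (Jo, 36, 40, 40), (Rae, 10, 30, 25), (Rae, 26, 30, 25)}.
Apply σ_{qty != 26 and cost >= 18}; surviving tuples: {(Jo, 36, 22, 18), (Jo, 36, 40, 40), (Rae, 10, 30, 25)}
π_{qty, cost, sname} gives {(10, 25, Rae), (36, 18, Jo), (36, 40, Jo)}.
Apply σ_{cost != 39}; surviving tuples: {(10, 3, Vic), (20, 24, Bo), (34, 3, Cal), (5, 34, Dee), (7, 29, Jo)}
Set union of the two operands is {(10, 25, Rae), (10, 3, Vic), (20, 24, Bo), (34, 3, Cal), (36, 18, Jo), (36, 40, Jo), (5, 34, Dee), (7, 29, Jo)}.
π_{sname, cost} gives {(Bo, 24), (Cal, 3), (Dee, 34), (Jo, 18), (Jo, 29), (Jo, 40), (Rae, 25), (Vic, 3)}.

{(Bo, 24), (Cal, 3), (Dee, 34), (Jo, 18), (Jo, 29), (Jo, 40), (Rae, 25), (Vic, 3)}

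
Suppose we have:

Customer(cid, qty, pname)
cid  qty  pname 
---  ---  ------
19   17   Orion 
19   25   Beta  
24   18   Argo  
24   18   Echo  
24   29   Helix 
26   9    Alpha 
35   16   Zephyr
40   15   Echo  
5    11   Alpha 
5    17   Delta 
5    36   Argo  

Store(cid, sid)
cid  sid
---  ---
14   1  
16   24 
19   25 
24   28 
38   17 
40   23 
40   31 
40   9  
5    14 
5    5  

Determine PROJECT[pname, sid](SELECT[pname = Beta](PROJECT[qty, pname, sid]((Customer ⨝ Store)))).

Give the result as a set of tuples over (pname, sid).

{(Beta, 25)}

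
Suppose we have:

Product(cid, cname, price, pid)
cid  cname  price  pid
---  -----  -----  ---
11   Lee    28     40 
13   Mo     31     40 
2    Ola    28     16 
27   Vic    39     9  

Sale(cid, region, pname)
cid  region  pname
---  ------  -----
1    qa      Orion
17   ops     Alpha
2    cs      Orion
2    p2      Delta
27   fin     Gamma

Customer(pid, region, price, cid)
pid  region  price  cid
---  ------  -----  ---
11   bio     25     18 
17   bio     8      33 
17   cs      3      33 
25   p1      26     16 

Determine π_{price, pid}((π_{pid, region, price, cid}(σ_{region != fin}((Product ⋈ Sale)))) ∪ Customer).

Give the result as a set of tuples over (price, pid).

{(25, 11), (26, 25), (28, 16), (3, 17), (8, 17)}

Joining Product and Sale on cid yields {(2, Ola, 28, 16, cs, Orion), (2, Ola, 28, 16, p2, Delta), (27, Vic, 39, 9, fin, Gamma)}.
Selection region != fin: {(2, Ola, 28, 16, cs, Orion), (2, Ola, 28, 16, p2, Delta)}
π[pid, region, price, cid]: project onto (pid, region, price, cid) → {(16, cs, 28, 2), (16, p2, 28, 2)}
Union: {(16, cs, 28, 2), (16, p2, 28, 2)} with {(11, bio, 25, 18), (17, bio, 8, 33), (17, cs, 3, 33), (25, p1, 26, 16)} → {(11, bio, 25, 18), (16, cs, 28, 2), (16, p2, 28, 2), (17, bio, 8, 33), (17, cs, 3, 33), (25, p1, 26, 16)}
π[price, pid]: project onto (price, pid) (1 duplicate(s) eliminated) → {(25, 11), (26, 25), (28, 16), (3, 17), (8, 17)}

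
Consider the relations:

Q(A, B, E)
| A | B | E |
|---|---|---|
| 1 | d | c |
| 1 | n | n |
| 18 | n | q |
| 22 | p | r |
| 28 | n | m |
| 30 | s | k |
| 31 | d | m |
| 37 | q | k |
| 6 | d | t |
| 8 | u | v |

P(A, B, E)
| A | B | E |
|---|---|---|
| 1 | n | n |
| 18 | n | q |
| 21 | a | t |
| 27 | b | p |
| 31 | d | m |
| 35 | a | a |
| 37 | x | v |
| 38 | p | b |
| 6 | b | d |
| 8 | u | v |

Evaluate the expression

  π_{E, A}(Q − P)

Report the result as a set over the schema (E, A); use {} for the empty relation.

{(c, 1), (k, 30), (k, 37), (m, 28), (r, 22), (t, 6)}

Set difference of the two operands is {(1, d, c), (22, p, r), (28, n, m), (30, s, k), (37, q, k), (6, d, t)}.
Projecting to E, A: {(c, 1), (k, 30), (k, 37), (m, 28), (r, 22), (t, 6)}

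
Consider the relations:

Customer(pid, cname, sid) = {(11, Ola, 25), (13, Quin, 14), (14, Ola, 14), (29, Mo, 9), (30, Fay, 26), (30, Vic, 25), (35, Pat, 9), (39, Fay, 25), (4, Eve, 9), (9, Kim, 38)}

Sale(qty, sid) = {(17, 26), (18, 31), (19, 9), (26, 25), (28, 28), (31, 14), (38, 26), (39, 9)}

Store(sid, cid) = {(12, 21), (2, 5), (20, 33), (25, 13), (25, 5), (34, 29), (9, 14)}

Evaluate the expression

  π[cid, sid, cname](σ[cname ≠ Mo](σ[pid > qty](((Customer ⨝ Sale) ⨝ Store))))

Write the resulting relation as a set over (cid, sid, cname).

{(13, 25, Fay), (13, 25, Vic), (14, 9, Pat), (5, 25, Fay), (5, 25, Vic)}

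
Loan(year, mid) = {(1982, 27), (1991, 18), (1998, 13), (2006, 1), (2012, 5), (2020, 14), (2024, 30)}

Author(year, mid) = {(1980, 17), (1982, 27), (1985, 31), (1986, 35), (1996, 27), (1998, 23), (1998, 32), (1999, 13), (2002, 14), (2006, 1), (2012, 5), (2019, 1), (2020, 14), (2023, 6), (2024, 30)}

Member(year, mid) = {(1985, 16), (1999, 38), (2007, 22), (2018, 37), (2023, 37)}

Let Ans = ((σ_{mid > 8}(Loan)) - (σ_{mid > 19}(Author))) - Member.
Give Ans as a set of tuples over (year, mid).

{(1991, 18), (1998, 13), (2020, 14)}

Apply σ_{mid > 8}; surviving tuples: {(1982, 27), (1991, 18), (1998, 13), (2020, 14), (2024, 30)}
Apply σ_{mid > 19}; surviving tuples: {(1982, 27), (1985, 31), (1986, 35), (1996, 27), (1998, 23), (1998, 32), (2024, 30)}
Difference: {(1982, 27), (1991, 18), (1998, 13), (2020, 14), (2024, 30)} with {(1982, 27), (1985, 31), (1986, 35), (1996, 27), (1998, 23), (1998, 32), (2024, 30)} → {(1991, 18), (1998, 13), (2020, 14)}
Difference: {(1991, 18), (1998, 13), (2020, 14)} with {(1985, 16), (1999, 38), (2007, 22), (2018, 37), (2023, 37)} → {(1991, 18), (1998, 13), (2020, 14)}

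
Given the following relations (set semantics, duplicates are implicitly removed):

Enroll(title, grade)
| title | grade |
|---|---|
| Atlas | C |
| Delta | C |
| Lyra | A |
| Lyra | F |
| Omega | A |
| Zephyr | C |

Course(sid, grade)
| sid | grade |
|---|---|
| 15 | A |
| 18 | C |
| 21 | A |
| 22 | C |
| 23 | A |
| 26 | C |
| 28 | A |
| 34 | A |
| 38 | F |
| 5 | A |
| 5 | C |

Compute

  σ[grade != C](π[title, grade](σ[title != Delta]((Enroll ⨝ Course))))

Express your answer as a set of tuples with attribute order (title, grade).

Joining Enroll and Course on grade yields {(Atlas, C, 18), (Atlas, C, 22), (Atlas, C, 26), (Atlas, C, 5), (Delta, C, 18), (Delta, C, 22), (Delta, C, 26), (Delta, C, 5), (Lyra, A, 15), (Lyra, A, 21), (Lyra, A, 23), (Lyra, A, 28), (Lyra, A, 34), (Lyra, A, 5), (Lyra, F, 38), (Omega, A, 15), (Omega, A, 21), (Omega, A, 23), (Omega, A, 28), (Omega, A, 34), (Omega, A, 5), (Zephyr, C, 18), (Zephyr, C, 22), (Zephyr, C, 26), (Zephyr, C, 5)}.
Apply σ_{title != Delta}; surviving tuples: {(Atlas, C, 18), (Atlas, C, 22), (Atlas, C, 26), (Atlas, C, 5), (Lyra, A, 15), (Lyra, A, 21), (Lyra, A, 23), (Lyra, A, 28), (Lyra, A, 34), (Lyra, A, 5), (Lyra, F, 38), (Omega, A, 15), (Omega, A, 21), (Omega, A, 23), (Omega, A, 28), (Omega, A, 34), (Omega, A, 5), (Zephyr, C, 18), (Zephyr, C, 22), (Zephyr, C, 26), (Zephyr, C, 5)}
π_{title, grade} gives {(Atlas, C), (Lyra, A), (Lyra, F), (Omega, A), (Zephyr, C)} (16 duplicate(s) eliminated).
Apply σ_{grade != C}; surviving tuples: {(Lyra, A), (Lyra, F), (Omega, A)}

{(Lyra, A), (Lyra, F), (Omega, A)}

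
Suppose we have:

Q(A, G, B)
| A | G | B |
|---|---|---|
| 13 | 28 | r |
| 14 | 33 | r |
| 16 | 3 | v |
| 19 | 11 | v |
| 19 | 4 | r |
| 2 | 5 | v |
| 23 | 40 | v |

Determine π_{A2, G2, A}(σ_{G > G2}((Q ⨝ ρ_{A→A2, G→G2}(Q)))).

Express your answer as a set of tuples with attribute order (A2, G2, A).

{(13, 28, 14), (16, 3, 19), (16, 3, 2), (16, 3, 23), (19, 11, 23), (19, 4, 13), (19, 4, 14), (2, 5, 19), (2, 5, 23)}

ρ[A→A2, G→G2]: schema becomes (A2, G2, B); tuples unchanged.
Natural join on B: {(13, 28, r, 13, 28), (13, 28, r, 14, 33), (13, 28, r, 19, 4), (14, 33, r, 13, 28), (14, 33, r, 14, 33), (14, 33, r, 19, 4), (16, 3, v, 16, 3), (16, 3, v, 19, 11), (16, 3, v, 2, 5), (16, 3, v, 23, 40), (19, 11, v, 16, 3), (19, 11, v, 19, 11), (19, 11, v, 2, 5), (19, 11, v, 23, 40), (19, 4, r, 13, 28), (19, 4, r, 14, 33), (19, 4, r, 19, 4), (2, 5, v, 16, 3), (2, 5, v, 19, 11), (2, 5, v, 2, 5), (2, 5, v, 23, 40), (23, 40, v, 16, 3), (23, 40, v, 19, 11), (23, 40, v, 2, 5), (23, 40, v, 23, 40)}
Apply σ_{G > G2}; surviving tuples: {(13, 28, r, 19, 4), (14, 33, r, 13, 28), (14, 33, r, 19, 4), (19, 11, v, 16, 3), (19, 11, v, 2, 5), (2, 5, v, 16, 3), (23, 40, v, 16, 3), (23, 40, v, 19, 11), (23, 40, v, 2, 5)}
π[A2, G2, A]: project onto (A2, G2, A) → {(13, 28, 14), (16, 3, 19), (16, 3, 2), (16, 3, 23), (19, 11, 23), (19, 4, 13), (19, 4, 14), (2, 5, 19), (2, 5, 23)}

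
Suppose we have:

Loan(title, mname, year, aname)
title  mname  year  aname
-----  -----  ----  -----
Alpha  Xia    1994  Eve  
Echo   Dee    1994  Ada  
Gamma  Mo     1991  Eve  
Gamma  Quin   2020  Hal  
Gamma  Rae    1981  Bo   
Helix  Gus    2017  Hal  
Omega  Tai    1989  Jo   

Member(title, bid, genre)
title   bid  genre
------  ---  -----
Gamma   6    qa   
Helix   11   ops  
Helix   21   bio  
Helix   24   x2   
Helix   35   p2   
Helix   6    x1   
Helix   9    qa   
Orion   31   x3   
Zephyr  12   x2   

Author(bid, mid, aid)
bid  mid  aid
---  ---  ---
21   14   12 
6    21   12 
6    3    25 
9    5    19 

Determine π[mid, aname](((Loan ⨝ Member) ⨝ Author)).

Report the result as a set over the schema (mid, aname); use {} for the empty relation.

{(14, Hal), (21, Bo), (21, Eve), (21, Hal), (3, Bo), (3, Eve), (3, Hal), (5, Hal)}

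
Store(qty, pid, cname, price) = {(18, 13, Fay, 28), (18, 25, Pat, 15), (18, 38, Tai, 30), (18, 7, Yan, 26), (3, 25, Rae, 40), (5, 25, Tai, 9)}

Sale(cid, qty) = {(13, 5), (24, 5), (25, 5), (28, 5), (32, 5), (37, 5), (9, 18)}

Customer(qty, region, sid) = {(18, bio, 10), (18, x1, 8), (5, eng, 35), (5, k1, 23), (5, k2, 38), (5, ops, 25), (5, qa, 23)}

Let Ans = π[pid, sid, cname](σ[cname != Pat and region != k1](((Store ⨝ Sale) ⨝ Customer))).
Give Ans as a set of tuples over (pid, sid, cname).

{(13, 10, Fay), (13, 8, Fay), (25, 23, Tai), (25, 25, Tai), (25, 35, Tai), (25, 38, Tai), (38, 10, Tai), (38, 8, Tai), (7, 10, Yan), (7, 8, Yan)}

Natural join on qty: {(18, 13, Fay, 28, 9), (18, 25, Pat, 15, 9), (18, 38, Tai, 30, 9), (18, 7, Yan, 26, 9), (5, 25, Tai, 9, 13), (5, 25, Tai, 9, 24), (5, 25, Tai, 9, 25), (5, 25, Tai, 9, 28), (5, 25, Tai, 9, 32), (5, 25, Tai, 9, 37)}
Natural join on qty: {(18, 13, Fay, 28, 9, bio, 10), (18, 13, Fay, 28, 9, x1, 8), (18, 25, Pat, 15, 9, bio, 10), (18, 25, Pat, 15, 9, x1, 8), (18, 38, Tai, 30, 9, bio, 10), (18, 38, Tai, 30, 9, x1, 8), (18, 7, Yan, 26, 9, bio, 10), (18, 7, Yan, 26, 9, x1, 8), (5, 25, Tai, 9, 13, eng, 35), (5, 25, Tai, 9, 13, k1, 23), (5, 25, Tai, 9, 13, k2, 38), (5, 25, Tai, 9, 13, ops, 25), (5, 25, Tai, 9, 13, qa, 23), (5, 25, Tai, 9, 24, eng, 35), (5, 25, Tai, 9, 24, k1, 23), (5, 25, Tai, 9, 24, k2, 38), (5, 25, Tai, 9, 24, ops, 25), (5, 25, Tai, 9, 24, qa, 23), (5, 25, Tai, 9, 25, eng, 35), (5, 25, Tai, 9, 25, k1, 23), (5, 25, Tai, 9, 25, k2, 38), (5, 25, Tai, 9, 25, ops, 25), (5, 25, Tai, 9, 25, qa, 23), (5, 25, Tai, 9, 28, eng, 35), (5, 25, Tai, 9, 28, k1, 23), (5, 25, Tai, 9, 28, k2, 38), (5, 25, Tai, 9, 28, ops, 25), (5, 25, Tai, 9, 28, qa, 23), (5, 25, Tai, 9, 32, eng, 35), (5, 25, Tai, 9, 32, k1, 23), (5, 25, Tai, 9, 32, k2, 38), (5, 25, Tai, 9, 32, ops, 25), (5, 25, Tai, 9, 32, qa, 23), (5, 25, Tai, 9, 37, eng, 35), (5, 25, Tai, 9, 37, k1, 23), (5, 25, Tai, 9, 37, k2, 38), (5, 25, Tai, 9, 37, ops, 25), (5, 25, Tai, 9, 37, qa, 23)}
Filtering on cname != Pat and region != k1 leaves {(18, 13, Fay, 28, 9, bio, 10), (18, 13, Fay, 28, 9, x1, 8), (18, 38, Tai, 30, 9, bio, 10), (18, 38, Tai, 30, 9, x1, 8), (18, 7, Yan, 26, 9, bio, 10), (18, 7, Yan, 26, 9, x1, 8), (5, 25, Tai, 9, 13, eng, 35), (5, 25, Tai, 9, 13, k2, 38), (5, 25, Tai, 9, 13, ops, 25), (5, 25, Tai, 9, 13, qa, 23), (5, 25, Tai, 9, 24, eng, 35), (5, 25, Tai, 9, 24, k2, 38), (5, 25, Tai, 9, 24, ops, 25), (5, 25, Tai, 9, 24, qa, 23), (5, 25, Tai, 9, 25, eng, 35), (5, 25, Tai, 9, 25, k2, 38), (5, 25, Tai, 9, 25, ops, 25), (5, 25, Tai, 9, 25, qa, 23), (5, 25, Tai, 9, 28, eng, 35), (5, 25, Tai, 9, 28, k2, 38), (5, 25, Tai, 9, 28, ops, 25), (5, 25, Tai, 9, 28, qa, 23), (5, 25, Tai, 9, 32, eng, 35), (5, 25, Tai, 9, 32, k2, 38), (5, 25, Tai, 9, 32, ops, 25), (5, 25, Tai, 9, 32, qa, 23), (5, 25, Tai, 9, 37, eng, 35), (5, 25, Tai, 9, 37, k2, 38), (5, 25, Tai, 9, 37, ops, 25), (5, 25, Tai, 9, 37, qa, 23)}.
Keep only column(s) pid, sid, cname (20 duplicate(s) eliminated): {(13, 10, Fay), (13, 8, Fay), (25, 23, Tai), (25, 25, Tai), (25, 35, Tai), (25, 38, Tai), (38, 10, Tai), (38, 8, Tai), (7, 10, Yan), (7, 8, Yan)}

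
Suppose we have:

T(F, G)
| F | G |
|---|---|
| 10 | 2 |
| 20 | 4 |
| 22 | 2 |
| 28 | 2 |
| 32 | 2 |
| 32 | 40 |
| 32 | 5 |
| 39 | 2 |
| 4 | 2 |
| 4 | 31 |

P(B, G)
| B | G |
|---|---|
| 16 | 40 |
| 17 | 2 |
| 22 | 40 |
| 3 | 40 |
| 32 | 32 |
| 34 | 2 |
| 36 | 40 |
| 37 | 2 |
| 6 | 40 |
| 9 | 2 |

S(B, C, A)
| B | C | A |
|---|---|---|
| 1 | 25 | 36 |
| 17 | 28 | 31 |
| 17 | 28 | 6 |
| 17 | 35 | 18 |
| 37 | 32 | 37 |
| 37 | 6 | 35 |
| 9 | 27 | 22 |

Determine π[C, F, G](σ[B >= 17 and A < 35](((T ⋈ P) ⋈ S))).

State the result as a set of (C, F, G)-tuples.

T ⋈ P (natural join on G): {(10, 2, 17), (10, 2, 34), (10, 2, 37), (10, 2, 9), (22, 2, 17), (22, 2, 34), (22, 2, 37), (22, 2, 9), (28, 2, 17), (28, 2, 34), (28, 2, 37), (28, 2, 9), (32, 2, 17), (32, 2, 34), (32, 2, 37), (32, 2, 9), (32, 40, 16), (32, 40, 22), (32, 40, 3), (32, 40, 36), (32, 40, 6), (39, 2, 17), (39, 2, 34), (39, 2, 37), (39, 2, 9), (4, 2, 17), (4, 2, 34), (4, 2, 37), (4, 2, 9)}
(T ⋈ P) ⋈ S (natural join on B): {(10, 2, 17, 28, 31), (10, 2, 17, 28, 6), (10, 2, 17, 35, 18), (10, 2, 37, 32, 37), (10, 2, 37, 6, 35), (10, 2, 9, 27, 22), (22, 2, 17, 28, 31), (22, 2, 17, 28, 6), (22, 2, 17, 35, 18), (22, 2, 37, 32, 37), (22, 2, 37, 6, 35), (22, 2, 9, 27, 22), (28, 2, 17, 28, 31), (28, 2, 17, 28, 6), (28, 2, 17, 35, 18), (28, 2, 37, 32, 37), (28, 2, 37, 6, 35), (28, 2, 9, 27, 22), (32, 2, 17, 28, 31), (32, 2, 17, 28, 6), (32, 2, 17, 35, 18), (32, 2, 37, 32, 37), (32, 2, 37, 6, 35), (32, 2, 9, 27, 22), (39, 2, 17, 28, 31), (39, 2, 17, 28, 6), (39, 2, 17, 35, 18), (39, 2, 37, 32, 37), (39, 2, 37, 6, 35), (39, 2, 9, 27, 22), (4, 2, 17, 28, 31), (4, 2, 17, 28, 6), (4, 2, 17, 35, 18), (4, 2, 37, 32, 37), (4, 2, 37, 6, 35), (4, 2, 9, 27, 22)}
σ[B >= 17 and A < 35]: keep tuples satisfying B >= 17 and A < 35 → {(10, 2, 17, 28, 31), (10, 2, 17, 28, 6), (10, 2, 17, 35, 18), (22, 2, 17, 28, 31), (22, 2, 17, 28, 6), (22, 2, 17, 35, 18), (28, 2, 17, 28, 31), (28, 2, 17, 28, 6), (28, 2, 17, 35, 18), (32, 2, 17, 28, 31), (32, 2, 17, 28, 6), (32, 2, 17, 35, 18), (39, 2, 17, 28, 31), (39, 2, 17, 28, 6), (39, 2, 17, 35, 18), (4, 2, 17, 28, 31), (4, 2, 17, 28, 6), (4, 2, 17, 35, 18)}
Projecting to C, F, G (6 duplicate(s) eliminated): {(28, 10, 2), (28, 22, 2), (28, 28, 2), (28, 32, 2), (28, 39, 2), (28, 4, 2), (35, 10, 2), (35, 22, 2), (35, 28, 2), (35, 32, 2), (35, 39, 2), (35, 4, 2)}

{(28, 10, 2), (28, 22, 2), (28, 28, 2), (28, 32, 2), (28, 39, 2), (28, 4, 2), (35, 10, 2), (35, 22, 2), (35, 28, 2), (35, 32, 2), (35, 39, 2), (35, 4, 2)}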